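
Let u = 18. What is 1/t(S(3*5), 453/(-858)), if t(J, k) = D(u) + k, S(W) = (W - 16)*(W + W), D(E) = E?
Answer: 286/4997 ≈ 0.057234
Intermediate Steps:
S(W) = 2*W*(-16 + W) (S(W) = (-16 + W)*(2*W) = 2*W*(-16 + W))
t(J, k) = 18 + k
1/t(S(3*5), 453/(-858)) = 1/(18 + 453/(-858)) = 1/(18 + 453*(-1/858)) = 1/(18 - 151/286) = 1/(4997/286) = 286/4997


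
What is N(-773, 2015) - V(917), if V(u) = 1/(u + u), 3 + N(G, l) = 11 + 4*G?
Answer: -5656057/1834 ≈ -3084.0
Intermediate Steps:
N(G, l) = 8 + 4*G (N(G, l) = -3 + (11 + 4*G) = 8 + 4*G)
V(u) = 1/(2*u)
N(-773, 2015) - V(917) = (8 + 4*(-773)) - 1/(2*917) = (8 - 3092) - 1/(2*917) = -3084 - 1*1/1834 = -3084 - 1/1834 = -5656057/1834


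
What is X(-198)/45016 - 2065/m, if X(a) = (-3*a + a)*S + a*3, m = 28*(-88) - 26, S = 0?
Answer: 4573949/5604492 ≈ 0.81612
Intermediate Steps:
m = -2490 (m = -2464 - 26 = -2490)
X(a) = 3*a (X(a) = (-3*a + a)*0 + a*3 = -2*a*0 + 3*a = 0 + 3*a = 3*a)
X(-198)/45016 - 2065/m = (3*(-198))/45016 - 2065/(-2490) = -594*1/45016 - 2065*(-1/2490) = -297/22508 + 413/498 = 4573949/5604492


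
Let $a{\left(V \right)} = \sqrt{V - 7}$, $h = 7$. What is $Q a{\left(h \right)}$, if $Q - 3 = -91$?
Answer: $0$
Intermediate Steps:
$Q = -88$ ($Q = 3 - 91 = -88$)
$a{\left(V \right)} = \sqrt{-7 + V}$
$Q a{\left(h \right)} = - 88 \sqrt{-7 + 7} = - 88 \sqrt{0} = \left(-88\right) 0 = 0$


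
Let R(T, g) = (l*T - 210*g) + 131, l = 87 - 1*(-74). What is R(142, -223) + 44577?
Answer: 114400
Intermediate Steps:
l = 161 (l = 87 + 74 = 161)
R(T, g) = 131 - 210*g + 161*T (R(T, g) = (161*T - 210*g) + 131 = (-210*g + 161*T) + 131 = 131 - 210*g + 161*T)
R(142, -223) + 44577 = (131 - 210*(-223) + 161*142) + 44577 = (131 + 46830 + 22862) + 44577 = 69823 + 44577 = 114400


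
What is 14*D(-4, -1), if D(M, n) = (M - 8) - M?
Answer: -112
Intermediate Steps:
D(M, n) = -8 (D(M, n) = (-8 + M) - M = -8)
14*D(-4, -1) = 14*(-8) = -112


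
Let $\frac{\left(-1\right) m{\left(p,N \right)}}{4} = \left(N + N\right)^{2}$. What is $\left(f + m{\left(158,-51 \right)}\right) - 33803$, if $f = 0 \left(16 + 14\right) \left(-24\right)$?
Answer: $-75419$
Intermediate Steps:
$f = 0$ ($f = 0 \cdot 30 \left(-24\right) = 0 \left(-24\right) = 0$)
$m{\left(p,N \right)} = - 16 N^{2}$ ($m{\left(p,N \right)} = - 4 \left(N + N\right)^{2} = - 4 \left(2 N\right)^{2} = - 4 \cdot 4 N^{2} = - 16 N^{2}$)
$\left(f + m{\left(158,-51 \right)}\right) - 33803 = \left(0 - 16 \left(-51\right)^{2}\right) - 33803 = \left(0 - 41616\right) - 33803 = -41616 - 33803 = -75419$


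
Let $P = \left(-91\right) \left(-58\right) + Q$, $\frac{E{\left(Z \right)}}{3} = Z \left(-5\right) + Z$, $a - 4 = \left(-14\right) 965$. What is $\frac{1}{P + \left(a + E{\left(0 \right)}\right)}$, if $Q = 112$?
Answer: $- \frac{1}{8116} \approx -0.00012321$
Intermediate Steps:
$a = -13506$ ($a = 4 - 13510 = -13506$)
$E{\left(Z \right)} = - 12 Z$ ($E{\left(Z \right)} = 3 \left(Z \left(-5\right) + Z\right) = 3 \left(- 5 Z + Z\right) = 3 \left(- 4 Z\right) = - 12 Z$)
$P = 5390$ ($P = \left(-91\right) \left(-58\right) + 112 = 5278 + 112 = 5390$)
$\frac{1}{P + \left(a + E{\left(0 \right)}\right)} = \frac{1}{5390 - 13506} = \frac{1}{-8116} = - \frac{1}{8116}$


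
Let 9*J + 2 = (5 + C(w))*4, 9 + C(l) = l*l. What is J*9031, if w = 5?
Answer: 740542/9 ≈ 82283.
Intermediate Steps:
C(l) = -9 + l**2 (C(l) = -9 + l*l = -9 + l**2)
J = 82/9 (J = -2/9 + ((5 + (-9 + 5**2))*4)/9 = -2/9 + ((5 + (-9 + 25))*4)/9 = -2/9 + ((5 + 16)*4)/9 = -2/9 + (21*4)/9 = -2/9 + (1/9)*84 = -2/9 + 28/3 = 82/9 ≈ 9.1111)
J*9031 = (82/9)*9031 = 740542/9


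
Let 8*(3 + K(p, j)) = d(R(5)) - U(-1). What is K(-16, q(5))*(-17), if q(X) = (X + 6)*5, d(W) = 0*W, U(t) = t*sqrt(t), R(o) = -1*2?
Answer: 51 - 17*I/8 ≈ 51.0 - 2.125*I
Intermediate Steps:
R(o) = -2
U(t) = t**(3/2)
d(W) = 0
q(X) = 30 + 5*X (q(X) = (6 + X)*5 = 30 + 5*X)
K(p, j) = -3 + I/8 (K(p, j) = -3 + (0 - (-1)**(3/2))/8 = -3 + (0 - (-1)*I)/8 = -3 + (0 + I)/8 = -3 + I/8)
K(-16, q(5))*(-17) = (-3 + I/8)*(-17) = 51 - 17*I/8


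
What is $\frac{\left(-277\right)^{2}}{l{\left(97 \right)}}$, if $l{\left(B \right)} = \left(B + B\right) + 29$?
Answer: $\frac{76729}{223} \approx 344.08$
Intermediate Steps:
$l{\left(B \right)} = 29 + 2 B$ ($l{\left(B \right)} = 2 B + 29 = 29 + 2 B$)
$\frac{\left(-277\right)^{2}}{l{\left(97 \right)}} = \frac{\left(-277\right)^{2}}{29 + 2 \cdot 97} = \frac{76729}{29 + 194} = \frac{76729}{223}$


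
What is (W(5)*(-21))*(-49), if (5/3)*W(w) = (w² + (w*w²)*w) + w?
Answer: 404397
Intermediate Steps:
W(w) = 3*w/5 + 3*w²/5 + 3*w⁴/5 (W(w) = 3*((w² + (w*w²)*w) + w)/5 = 3*((w² + w³*w) + w)/5 = 3*((w² + w⁴) + w)/5 = 3*(w + w² + w⁴)/5 = 3*w/5 + 3*w²/5 + 3*w⁴/5)
(W(5)*(-21))*(-49) = (((⅗)*5*(1 + 5 + 5³))*(-21))*(-49) = (((⅗)*5*(1 + 5 + 125))*(-21))*(-49) = (((⅗)*5*131)*(-21))*(-49) = (393*(-21))*(-49) = -8253*(-49) = 404397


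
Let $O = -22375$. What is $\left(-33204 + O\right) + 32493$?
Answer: $-23086$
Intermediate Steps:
$\left(-33204 + O\right) + 32493 = \left(-33204 - 22375\right) + 32493 = -55579 + 32493 = -23086$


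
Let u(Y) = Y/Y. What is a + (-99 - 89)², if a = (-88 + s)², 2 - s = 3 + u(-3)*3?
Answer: 43808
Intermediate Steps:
u(Y) = 1
s = -4 (s = 2 - (3 + 1*3) = 2 - (3 + 3) = 2 - 1*6 = 2 - 6 = -4)
a = 8464 (a = (-88 - 4)² = (-92)² = 8464)
a + (-99 - 89)² = 8464 + (-99 - 89)² = 8464 + (-188)² = 8464 + 35344 = 43808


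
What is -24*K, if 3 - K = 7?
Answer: 96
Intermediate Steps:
K = -4 (K = 3 - 1*7 = 3 - 7 = -4)
-24*K = -24*(-4) = 96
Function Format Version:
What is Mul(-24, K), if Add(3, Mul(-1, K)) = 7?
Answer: 96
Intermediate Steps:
K = -4 (K = Add(3, Mul(-1, 7)) = Add(3, -7) = -4)
Mul(-24, K) = Mul(-24, -4) = 96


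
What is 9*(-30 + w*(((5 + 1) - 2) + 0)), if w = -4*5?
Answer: -990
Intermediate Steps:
w = -20
9*(-30 + w*(((5 + 1) - 2) + 0)) = 9*(-30 - 20*(((5 + 1) - 2) + 0)) = 9*(-30 - 20*((6 - 2) + 0)) = 9*(-30 - 20*(4 + 0)) = 9*(-30 - 20*4) = 9*(-30 - 80) = 9*(-110) = -990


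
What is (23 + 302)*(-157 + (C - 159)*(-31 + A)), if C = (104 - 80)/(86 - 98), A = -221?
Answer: 13134875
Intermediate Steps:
C = -2 (C = 24/(-12) = 24*(-1/12) = -2)
(23 + 302)*(-157 + (C - 159)*(-31 + A)) = (23 + 302)*(-157 + (-2 - 159)*(-31 - 221)) = 325*(-157 - 161*(-252)) = 325*(-157 + 40572) = 325*40415 = 13134875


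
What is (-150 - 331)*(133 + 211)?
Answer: -165464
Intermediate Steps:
(-150 - 331)*(133 + 211) = -481*344 = -165464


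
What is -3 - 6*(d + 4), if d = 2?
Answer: -39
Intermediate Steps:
-3 - 6*(d + 4) = -3 - 6*(2 + 4) = -3 - 6*6 = -3 - 36 = -39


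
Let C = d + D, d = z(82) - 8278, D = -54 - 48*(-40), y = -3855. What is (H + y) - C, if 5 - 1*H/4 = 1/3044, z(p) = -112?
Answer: 2046328/761 ≈ 2689.0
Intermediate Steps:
H = 15219/761 (H = 20 - 4/3044 = 20 - 4*1/3044 = 20 - 1/761 = 15219/761 ≈ 19.999)
D = 1866 (D = -54 + 1920 = 1866)
d = -8390 (d = -112 - 8278 = -8390)
C = -6524 (C = -8390 + 1866 = -6524)
(H + y) - C = (15219/761 - 3855) - 1*(-6524) = -2918436/761 + 6524 = 2046328/761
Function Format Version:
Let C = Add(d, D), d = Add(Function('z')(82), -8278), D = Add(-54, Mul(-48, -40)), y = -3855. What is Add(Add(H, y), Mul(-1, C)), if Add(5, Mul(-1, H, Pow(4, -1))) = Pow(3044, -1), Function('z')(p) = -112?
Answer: Rational(2046328, 761) ≈ 2689.0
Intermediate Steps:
H = Rational(15219, 761) (H = Add(20, Mul(-4, Pow(3044, -1))) = Add(20, Mul(-4, Rational(1, 3044))) = Add(20, Rational(-1, 761)) = Rational(15219, 761) ≈ 19.999)
D = 1866 (D = Add(-54, 1920) = 1866)
d = -8390 (d = Add(-112, -8278) = -8390)
C = -6524 (C = Add(-8390, 1866) = -6524)
Add(Add(H, y), Mul(-1, C)) = Add(Add(Rational(15219, 761), -3855), Mul(-1, -6524)) = Add(Rational(-2918436, 761), 6524) = Rational(2046328, 761)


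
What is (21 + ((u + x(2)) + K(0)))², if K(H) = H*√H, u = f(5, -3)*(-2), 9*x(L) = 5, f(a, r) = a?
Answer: 10816/81 ≈ 133.53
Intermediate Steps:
x(L) = 5/9 (x(L) = (⅑)*5 = 5/9)
u = -10 (u = 5*(-2) = -10)
K(H) = H^(3/2)
(21 + ((u + x(2)) + K(0)))² = (21 + ((-10 + 5/9) + 0^(3/2)))² = (21 + (-85/9 + 0))² = (21 - 85/9)² = (104/9)² = 10816/81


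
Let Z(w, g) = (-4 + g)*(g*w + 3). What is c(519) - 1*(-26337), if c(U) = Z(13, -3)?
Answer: 26589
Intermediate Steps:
Z(w, g) = (-4 + g)*(3 + g*w)
c(U) = 252 (c(U) = -12 + 3*(-3) + 13*(-3)² - 4*(-3)*13 = -12 - 9 + 13*9 + 156 = -12 - 9 + 117 + 156 = 252)
c(519) - 1*(-26337) = 252 - 1*(-26337) = 252 + 26337 = 26589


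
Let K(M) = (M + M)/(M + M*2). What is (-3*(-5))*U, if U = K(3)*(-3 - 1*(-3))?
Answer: 0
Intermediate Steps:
K(M) = ⅔ (K(M) = (2*M)/(M + 2*M) = (2*M)/((3*M)) = (2*M)*(1/(3*M)) = ⅔)
U = 0 (U = 2*(-3 - 1*(-3))/3 = 2*(-3 + 3)/3 = (⅔)*0 = 0)
(-3*(-5))*U = -3*(-5)*0 = 15*0 = 0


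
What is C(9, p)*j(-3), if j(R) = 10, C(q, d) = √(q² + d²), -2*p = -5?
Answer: 5*√349 ≈ 93.408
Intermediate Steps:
p = 5/2 (p = -½*(-5) = 5/2 ≈ 2.5000)
C(q, d) = √(d² + q²)
C(9, p)*j(-3) = √((5/2)² + 9²)*10 = √(25/4 + 81)*10 = √(349/4)*10 = (√349/2)*10 = 5*√349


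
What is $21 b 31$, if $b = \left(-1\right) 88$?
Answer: $-57288$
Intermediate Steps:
$b = -88$
$21 b 31 = 21 \left(-88\right) 31 = \left(-1848\right) 31 = -57288$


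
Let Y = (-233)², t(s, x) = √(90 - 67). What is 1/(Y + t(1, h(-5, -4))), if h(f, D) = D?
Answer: 54289/2947295498 - √23/2947295498 ≈ 1.8418e-5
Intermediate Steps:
t(s, x) = √23
Y = 54289
1/(Y + t(1, h(-5, -4))) = 1/(54289 + √23)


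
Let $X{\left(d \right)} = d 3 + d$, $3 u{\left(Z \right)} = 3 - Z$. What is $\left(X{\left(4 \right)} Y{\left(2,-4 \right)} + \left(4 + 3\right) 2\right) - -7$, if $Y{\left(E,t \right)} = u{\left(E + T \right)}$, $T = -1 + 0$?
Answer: $\frac{95}{3} \approx 31.667$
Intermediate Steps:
$T = -1$
$u{\left(Z \right)} = 1 - \frac{Z}{3}$ ($u{\left(Z \right)} = \frac{3 - Z}{3} = 1 - \frac{Z}{3}$)
$X{\left(d \right)} = 4 d$ ($X{\left(d \right)} = 3 d + d = 4 d$)
$Y{\left(E,t \right)} = \frac{4}{3} - \frac{E}{3}$ ($Y{\left(E,t \right)} = 1 - \frac{E - 1}{3} = 1 - \frac{-1 + E}{3} = 1 - \left(- \frac{1}{3} + \frac{E}{3}\right) = \frac{4}{3} - \frac{E}{3}$)
$\left(X{\left(4 \right)} Y{\left(2,-4 \right)} + \left(4 + 3\right) 2\right) - -7 = \left(4 \cdot 4 \left(\frac{4}{3} - \frac{2}{3}\right) + \left(4 + 3\right) 2\right) - -7 = \left(16 \left(\frac{4}{3} - \frac{2}{3}\right) + 7 \cdot 2\right) + 7 = \left(16 \cdot \frac{2}{3} + 14\right) + 7 = \left(\frac{32}{3} + 14\right) + 7 = \frac{74}{3} + 7 = \frac{95}{3}$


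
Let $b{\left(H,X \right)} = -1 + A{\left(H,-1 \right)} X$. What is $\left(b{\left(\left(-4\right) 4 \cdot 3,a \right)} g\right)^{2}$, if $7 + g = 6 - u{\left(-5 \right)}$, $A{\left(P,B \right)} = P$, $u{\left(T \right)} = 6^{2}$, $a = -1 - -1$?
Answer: $1369$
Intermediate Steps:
$a = 0$ ($a = -1 + 1 = 0$)
$u{\left(T \right)} = 36$
$b{\left(H,X \right)} = -1 + H X$
$g = -37$ ($g = -7 + \left(6 - 36\right) = -7 - 30 = -37$)
$\left(b{\left(\left(-4\right) 4 \cdot 3,a \right)} g\right)^{2} = \left(\left(-1 + \left(-4\right) 4 \cdot 3 \cdot 0\right) \left(-37\right)\right)^{2} = \left(\left(-1 + \left(-16\right) 3 \cdot 0\right) \left(-37\right)\right)^{2} = \left(\left(-1 - 0\right) \left(-37\right)\right)^{2} = \left(\left(-1 + 0\right) \left(-37\right)\right)^{2} = \left(\left(-1\right) \left(-37\right)\right)^{2} = 37^{2} = 1369$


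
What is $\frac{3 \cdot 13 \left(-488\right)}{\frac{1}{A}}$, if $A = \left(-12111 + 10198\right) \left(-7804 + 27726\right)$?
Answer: $725324479152$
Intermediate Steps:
$A = -38110786$ ($A = \left(-1913\right) 19922 = -38110786$)
$\frac{3 \cdot 13 \left(-488\right)}{\frac{1}{A}} = \frac{3 \cdot 13 \left(-488\right)}{\frac{1}{-38110786}} = \frac{39 \left(-488\right)}{- \frac{1}{38110786}} = \left(-19032\right) \left(-38110786\right) = 725324479152$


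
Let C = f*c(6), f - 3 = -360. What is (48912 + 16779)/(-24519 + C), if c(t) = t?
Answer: -21897/8887 ≈ -2.4639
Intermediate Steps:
f = -357 (f = 3 - 360 = -357)
C = -2142 (C = -357*6 = -2142)
(48912 + 16779)/(-24519 + C) = (48912 + 16779)/(-24519 - 2142) = 65691/(-26661) = 65691*(-1/26661) = -21897/8887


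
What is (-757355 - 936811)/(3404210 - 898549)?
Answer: -1694166/2505661 ≈ -0.67614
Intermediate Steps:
(-757355 - 936811)/(3404210 - 898549) = -1694166/2505661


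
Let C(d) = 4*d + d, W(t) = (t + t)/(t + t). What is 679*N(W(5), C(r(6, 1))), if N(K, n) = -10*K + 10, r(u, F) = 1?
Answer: 0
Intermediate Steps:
W(t) = 1 (W(t) = (2*t)/((2*t)) = (2*t)*(1/(2*t)) = 1)
C(d) = 5*d
N(K, n) = 10 - 10*K
679*N(W(5), C(r(6, 1))) = 679*(10 - 10*1) = 679*(10 - 10) = 679*0 = 0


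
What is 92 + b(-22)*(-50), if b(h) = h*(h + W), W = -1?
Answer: -25208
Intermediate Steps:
b(h) = h*(-1 + h) (b(h) = h*(h - 1) = h*(-1 + h))
92 + b(-22)*(-50) = 92 - 22*(-1 - 22)*(-50) = 92 - 22*(-23)*(-50) = 92 + 506*(-50) = 92 - 25300 = -25208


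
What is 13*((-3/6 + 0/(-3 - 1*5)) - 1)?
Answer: -39/2 ≈ -19.500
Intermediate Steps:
13*((-3/6 + 0/(-3 - 1*5)) - 1) = 13*((-3*⅙ + 0/(-3 - 5)) - 1) = 13*((-½ + 0/(-8)) - 1) = 13*((-½ + 0*(-⅛)) - 1) = 13*((-½ + 0) - 1) = 13*(-½ - 1) = 13*(-3/2) = -39/2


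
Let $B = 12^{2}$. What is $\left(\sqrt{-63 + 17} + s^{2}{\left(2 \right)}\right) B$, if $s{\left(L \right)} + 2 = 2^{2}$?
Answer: $576 + 144 i \sqrt{46} \approx 576.0 + 976.66 i$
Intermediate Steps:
$s{\left(L \right)} = 2$ ($s{\left(L \right)} = -2 + 2^{2} = -2 + 4 = 2$)
$B = 144$
$\left(\sqrt{-63 + 17} + s^{2}{\left(2 \right)}\right) B = \left(\sqrt{-63 + 17} + 2^{2}\right) 144 = \left(\sqrt{-46} + 4\right) 144 = \left(i \sqrt{46} + 4\right) 144 = \left(4 + i \sqrt{46}\right) 144 = 576 + 144 i \sqrt{46}$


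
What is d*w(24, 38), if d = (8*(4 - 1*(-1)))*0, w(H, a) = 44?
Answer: 0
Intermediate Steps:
d = 0 (d = (8*(4 + 1))*0 = (8*5)*0 = 40*0 = 0)
d*w(24, 38) = 0*44 = 0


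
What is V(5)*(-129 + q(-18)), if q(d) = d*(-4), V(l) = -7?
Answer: 399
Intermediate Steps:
q(d) = -4*d
V(5)*(-129 + q(-18)) = -7*(-129 - 4*(-18)) = -7*(-129 + 72) = -7*(-57) = 399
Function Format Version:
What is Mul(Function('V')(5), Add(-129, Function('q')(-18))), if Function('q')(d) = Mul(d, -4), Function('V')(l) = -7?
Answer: 399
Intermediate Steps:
Function('q')(d) = Mul(-4, d)
Mul(Function('V')(5), Add(-129, Function('q')(-18))) = Mul(-7, Add(-129, Mul(-4, -18))) = Mul(-7, Add(-129, 72)) = Mul(-7, -57) = 399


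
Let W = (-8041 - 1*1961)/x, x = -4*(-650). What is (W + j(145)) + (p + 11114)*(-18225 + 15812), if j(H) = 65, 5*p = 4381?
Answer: -37611978881/1300 ≈ -2.8932e+7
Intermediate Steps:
x = 2600
p = 4381/5 (p = (1/5)*4381 = 4381/5 ≈ 876.20)
W = -5001/1300 (W = (-8041 - 1*1961)/2600 = (-8041 - 1961)*(1/2600) = -10002*1/2600 = -5001/1300 ≈ -3.8469)
(W + j(145)) + (p + 11114)*(-18225 + 15812) = (-5001/1300 + 65) + (4381/5 + 11114)*(-18225 + 15812) = 79499/1300 + (59951/5)*(-2413) = 79499/1300 - 144661763/5 = -37611978881/1300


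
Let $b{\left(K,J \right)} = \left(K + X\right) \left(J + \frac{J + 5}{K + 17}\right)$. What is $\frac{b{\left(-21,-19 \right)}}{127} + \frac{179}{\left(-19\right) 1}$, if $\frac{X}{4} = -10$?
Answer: $- \frac{9537}{4826} \approx -1.9762$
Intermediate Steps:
$X = -40$ ($X = 4 \left(-10\right) = -40$)
$b{\left(K,J \right)} = \left(-40 + K\right) \left(J + \frac{5 + J}{17 + K}\right)$ ($b{\left(K,J \right)} = \left(K - 40\right) \left(J + \frac{J + 5}{K + 17}\right) = \left(-40 + K\right) \left(J + \frac{5 + J}{17 + K}\right)$)
$\frac{b{\left(-21,-19 \right)}}{127} + \frac{179}{\left(-19\right) 1} = \frac{\frac{1}{17 - 21} \left(-200 - -13680 + 5 \left(-21\right) - 19 \left(-21\right)^{2} - \left(-418\right) \left(-21\right)\right)}{127} + \frac{179}{\left(-19\right) 1} = \frac{-200 + 13680 - 105 - 8379 - 8778}{-4} \cdot \frac{1}{127} + \frac{179}{-19} = - \frac{-200 + 13680 - 105 - 8379 - 8778}{4} \cdot \frac{1}{127} + 179 \left(- \frac{1}{19}\right) = \left(- \frac{1}{4}\right) \left(-3782\right) \frac{1}{127} - \frac{179}{19} = \frac{1891}{2} \cdot \frac{1}{127} - \frac{179}{19} = \frac{1891}{254} - \frac{179}{19} = - \frac{9537}{4826}$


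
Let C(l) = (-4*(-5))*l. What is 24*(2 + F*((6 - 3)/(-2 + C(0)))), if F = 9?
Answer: -276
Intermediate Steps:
C(l) = 20*l
24*(2 + F*((6 - 3)/(-2 + C(0)))) = 24*(2 + 9*((6 - 3)/(-2 + 20*0))) = 24*(2 + 9*(3/(-2 + 0))) = 24*(2 + 9*(3/(-2))) = 24*(2 + 9*(3*(-½))) = 24*(2 + 9*(-3/2)) = 24*(2 - 27/2) = 24*(-23/2) = -276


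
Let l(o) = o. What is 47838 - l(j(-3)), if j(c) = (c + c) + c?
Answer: 47847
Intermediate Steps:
j(c) = 3*c (j(c) = 2*c + c = 3*c)
47838 - l(j(-3)) = 47838 - 3*(-3) = 47838 - 1*(-9) = 47838 + 9 = 47847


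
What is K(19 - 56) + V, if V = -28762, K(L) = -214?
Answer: -28976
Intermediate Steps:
K(19 - 56) + V = -214 - 28762 = -28976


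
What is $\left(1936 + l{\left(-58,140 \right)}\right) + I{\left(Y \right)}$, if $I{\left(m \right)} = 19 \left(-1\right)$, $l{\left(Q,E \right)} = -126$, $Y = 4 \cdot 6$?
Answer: $1791$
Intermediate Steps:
$Y = 24$
$I{\left(m \right)} = -19$
$\left(1936 + l{\left(-58,140 \right)}\right) + I{\left(Y \right)} = \left(1936 - 126\right) - 19 = 1810 - 19 = 1791$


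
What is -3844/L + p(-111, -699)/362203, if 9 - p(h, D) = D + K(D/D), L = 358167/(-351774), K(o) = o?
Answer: 163259374801679/43243053967 ≈ 3775.4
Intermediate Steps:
L = -119389/117258 (L = 358167*(-1/351774) = -119389/117258 ≈ -1.0182)
p(h, D) = 8 - D (p(h, D) = 9 - (D + D/D) = 9 - (D + 1) = 9 - (1 + D) = 9 + (-1 - D) = 8 - D)
-3844/L + p(-111, -699)/362203 = -3844/(-119389/117258) + (8 - 1*(-699))/362203 = -3844*(-117258/119389) + (8 + 699)*(1/362203) = 450739752/119389 + 707*(1/362203) = 450739752/119389 + 707/362203 = 163259374801679/43243053967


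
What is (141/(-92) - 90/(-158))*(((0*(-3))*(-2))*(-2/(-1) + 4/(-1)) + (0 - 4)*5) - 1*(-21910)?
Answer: 39845465/1817 ≈ 21929.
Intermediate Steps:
(141/(-92) - 90/(-158))*(((0*(-3))*(-2))*(-2/(-1) + 4/(-1)) + (0 - 4)*5) - 1*(-21910) = (141*(-1/92) - 90*(-1/158))*((0*(-2))*(-2*(-1) + 4*(-1)) - 4*5) + 21910 = (-141/92 + 45/79)*(0*(2 - 4) - 20) + 21910 = -6999*(0*(-2) - 20)/7268 + 21910 = -6999*(0 - 20)/7268 + 21910 = -6999/7268*(-20) + 21910 = 34995/1817 + 21910 = 39845465/1817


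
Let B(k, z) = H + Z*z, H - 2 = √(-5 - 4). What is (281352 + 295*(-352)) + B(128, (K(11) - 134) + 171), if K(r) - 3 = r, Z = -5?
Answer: 177259 + 3*I ≈ 1.7726e+5 + 3.0*I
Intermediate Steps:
K(r) = 3 + r
H = 2 + 3*I (H = 2 + √(-5 - 4) = 2 + √(-9) = 2 + 3*I ≈ 2.0 + 3.0*I)
B(k, z) = 2 - 5*z + 3*I (B(k, z) = (2 + 3*I) - 5*z = 2 - 5*z + 3*I)
(281352 + 295*(-352)) + B(128, (K(11) - 134) + 171) = (281352 + 295*(-352)) + (2 - 5*(((3 + 11) - 134) + 171) + 3*I) = (281352 - 103840) + (2 - 5*((14 - 134) + 171) + 3*I) = 177512 + (2 - 5*(-120 + 171) + 3*I) = 177512 + (2 - 5*51 + 3*I) = 177512 + (2 - 255 + 3*I) = 177512 + (-253 + 3*I) = 177259 + 3*I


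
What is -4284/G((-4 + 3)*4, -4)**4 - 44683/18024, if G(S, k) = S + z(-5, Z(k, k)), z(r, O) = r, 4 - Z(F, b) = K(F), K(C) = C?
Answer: -13717777/4379832 ≈ -3.1320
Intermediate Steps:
Z(F, b) = 4 - F
G(S, k) = -5 + S (G(S, k) = S - 5 = -5 + S)
-4284/G((-4 + 3)*4, -4)**4 - 44683/18024 = -4284/(-5 + (-4 + 3)*4)**4 - 44683/18024 = -4284/(-5 - 1*4)**4 - 44683*1/18024 = -4284/(-5 - 4)**4 - 44683/18024 = -4284/((-9)**4) - 44683/18024 = -4284/6561 - 44683/18024 = -4284*1/6561 - 44683/18024 = -476/729 - 44683/18024 = -13717777/4379832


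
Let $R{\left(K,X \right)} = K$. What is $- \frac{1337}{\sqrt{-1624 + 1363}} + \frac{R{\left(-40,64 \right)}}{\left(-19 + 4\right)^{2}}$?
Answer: $- \frac{8}{45} + \frac{1337 i \sqrt{29}}{87} \approx -0.17778 + 82.758 i$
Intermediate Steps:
$- \frac{1337}{\sqrt{-1624 + 1363}} + \frac{R{\left(-40,64 \right)}}{\left(-19 + 4\right)^{2}} = - \frac{1337}{\sqrt{-1624 + 1363}} - \frac{40}{\left(-19 + 4\right)^{2}} = - \frac{1337}{\sqrt{-261}} - \frac{40}{\left(-15\right)^{2}} = - \frac{1337}{3 i \sqrt{29}} - \frac{40}{225} = - 1337 \left(- \frac{i \sqrt{29}}{87}\right) - \frac{8}{45} = \frac{1337 i \sqrt{29}}{87} - \frac{8}{45} = - \frac{8}{45} + \frac{1337 i \sqrt{29}}{87}$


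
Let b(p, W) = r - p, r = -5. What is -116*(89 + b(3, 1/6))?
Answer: -9396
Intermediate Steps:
b(p, W) = -5 - p
-116*(89 + b(3, 1/6)) = -116*(89 + (-5 - 1*3)) = -116*(89 + (-5 - 3)) = -116*(89 - 8) = -116*81 = -9396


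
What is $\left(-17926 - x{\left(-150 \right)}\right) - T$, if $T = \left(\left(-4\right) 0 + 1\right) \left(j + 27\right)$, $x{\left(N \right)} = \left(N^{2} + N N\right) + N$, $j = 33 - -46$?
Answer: $-62882$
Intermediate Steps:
$j = 79$ ($j = 33 + 46 = 79$)
$x{\left(N \right)} = N + 2 N^{2}$ ($x{\left(N \right)} = \left(N^{2} + N^{2}\right) + N = 2 N^{2} + N = N + 2 N^{2}$)
$T = 106$ ($T = \left(\left(-4\right) 0 + 1\right) \left(79 + 27\right) = \left(0 + 1\right) 106 = 1 \cdot 106 = 106$)
$\left(-17926 - x{\left(-150 \right)}\right) - T = \left(-17926 - - 150 \left(1 + 2 \left(-150\right)\right)\right) - 106 = \left(-17926 - - 150 \left(1 - 300\right)\right) - 106 = \left(-17926 - \left(-150\right) \left(-299\right)\right) - 106 = \left(-17926 - 44850\right) - 106 = -62776 - 106 = -62882$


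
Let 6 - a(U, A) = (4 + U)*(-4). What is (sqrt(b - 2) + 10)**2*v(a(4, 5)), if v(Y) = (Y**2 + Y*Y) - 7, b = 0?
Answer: 282338 + 57620*I*sqrt(2) ≈ 2.8234e+5 + 81487.0*I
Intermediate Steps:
a(U, A) = 22 + 4*U (a(U, A) = 6 - (4 + U)*(-4) = 6 - (-16 - 4*U) = 6 + (16 + 4*U) = 22 + 4*U)
v(Y) = -7 + 2*Y**2 (v(Y) = (Y**2 + Y**2) - 7 = 2*Y**2 - 7 = -7 + 2*Y**2)
(sqrt(b - 2) + 10)**2*v(a(4, 5)) = (sqrt(0 - 2) + 10)**2*(-7 + 2*(22 + 4*4)**2) = (sqrt(-2) + 10)**2*(-7 + 2*(22 + 16)**2) = (I*sqrt(2) + 10)**2*(-7 + 2*38**2) = (10 + I*sqrt(2))**2*(-7 + 2*1444) = (10 + I*sqrt(2))**2*(-7 + 2888) = (10 + I*sqrt(2))**2*2881 = 2881*(10 + I*sqrt(2))**2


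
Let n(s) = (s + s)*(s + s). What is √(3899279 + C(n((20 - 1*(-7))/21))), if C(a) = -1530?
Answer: √3897749 ≈ 1974.3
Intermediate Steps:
n(s) = 4*s² (n(s) = (2*s)*(2*s) = 4*s²)
√(3899279 + C(n((20 - 1*(-7))/21))) = √(3899279 - 1530) = √3897749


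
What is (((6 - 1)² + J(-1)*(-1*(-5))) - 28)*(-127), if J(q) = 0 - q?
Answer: -254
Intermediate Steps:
J(q) = -q
(((6 - 1)² + J(-1)*(-1*(-5))) - 28)*(-127) = (((6 - 1)² + (-1*(-1))*(-1*(-5))) - 28)*(-127) = ((5² + 1*5) - 28)*(-127) = ((25 + 5) - 28)*(-127) = (30 - 28)*(-127) = 2*(-127) = -254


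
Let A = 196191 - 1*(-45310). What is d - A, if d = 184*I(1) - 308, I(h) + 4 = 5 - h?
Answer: -241809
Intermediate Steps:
I(h) = 1 - h (I(h) = -4 + (5 - h) = 1 - h)
A = 241501 (A = 196191 + 45310 = 241501)
d = -308 (d = 184*(1 - 1*1) - 308 = 184*(1 - 1) - 308 = 184*0 - 308 = 0 - 308 = -308)
d - A = -308 - 1*241501 = -308 - 241501 = -241809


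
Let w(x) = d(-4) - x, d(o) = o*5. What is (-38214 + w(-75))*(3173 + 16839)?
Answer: -763637908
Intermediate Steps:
d(o) = 5*o
w(x) = -20 - x (w(x) = 5*(-4) - x = -20 - x)
(-38214 + w(-75))*(3173 + 16839) = (-38214 + (-20 - 1*(-75)))*(3173 + 16839) = (-38214 + (-20 + 75))*20012 = (-38214 + 55)*20012 = -38159*20012 = -763637908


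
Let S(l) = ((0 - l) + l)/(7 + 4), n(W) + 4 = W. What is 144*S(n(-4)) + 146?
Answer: 146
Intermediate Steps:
n(W) = -4 + W
S(l) = 0 (S(l) = (-l + l)/11 = 0*(1/11) = 0)
144*S(n(-4)) + 146 = 144*0 + 146 = 0 + 146 = 146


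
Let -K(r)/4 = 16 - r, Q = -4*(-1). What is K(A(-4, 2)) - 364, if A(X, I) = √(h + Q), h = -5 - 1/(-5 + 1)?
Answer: -428 + 2*I*√3 ≈ -428.0 + 3.4641*I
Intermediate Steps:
h = -19/4 (h = -5 - 1/(-4) = -5 - 1*(-¼) = -5 + ¼ = -19/4 ≈ -4.7500)
Q = 4
A(X, I) = I*√3/2 (A(X, I) = √(-19/4 + 4) = √(-¾) = I*√3/2)
K(r) = -64 + 4*r (K(r) = -4*(16 - r) = -64 + 4*r)
K(A(-4, 2)) - 364 = (-64 + 4*(I*√3/2)) - 364 = (-64 + 2*I*√3) - 364 = -428 + 2*I*√3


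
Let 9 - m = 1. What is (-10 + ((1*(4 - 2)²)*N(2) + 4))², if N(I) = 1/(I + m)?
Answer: 784/25 ≈ 31.360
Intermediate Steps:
m = 8 (m = 9 - 1*1 = 9 - 1 = 8)
N(I) = 1/(8 + I) (N(I) = 1/(I + 8) = 1/(8 + I))
(-10 + ((1*(4 - 2)²)*N(2) + 4))² = (-10 + ((1*(4 - 2)²)/(8 + 2) + 4))² = (-10 + ((1*2²)/10 + 4))² = (-10 + ((1*4)*(⅒) + 4))² = (-10 + (4*(⅒) + 4))² = (-10 + (⅖ + 4))² = (-10 + 22/5)² = (-28/5)² = 784/25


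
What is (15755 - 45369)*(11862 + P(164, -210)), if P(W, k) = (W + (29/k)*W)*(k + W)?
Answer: -16666107692/105 ≈ -1.5872e+8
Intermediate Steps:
P(W, k) = (W + k)*(W + 29*W/k) (P(W, k) = (W + 29*W/k)*(W + k) = (W + k)*(W + 29*W/k))
(15755 - 45369)*(11862 + P(164, -210)) = (15755 - 45369)*(11862 + 164*(29*164 - 210*(29 + 164 - 210))/(-210)) = -29614*(11862 + 164*(-1/210)*(4756 - 210*(-17))) = -29614*(11862 + 164*(-1/210)*(4756 + 3570)) = -29614*(11862 + 164*(-1/210)*8326) = -29614*(11862 - 682732/105) = -29614*562778/105 = -16666107692/105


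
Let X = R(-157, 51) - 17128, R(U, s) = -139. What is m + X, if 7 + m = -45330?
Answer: -62604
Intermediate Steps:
m = -45337 (m = -7 - 45330 = -45337)
X = -17267 (X = -139 - 17128 = -17267)
m + X = -45337 - 17267 = -62604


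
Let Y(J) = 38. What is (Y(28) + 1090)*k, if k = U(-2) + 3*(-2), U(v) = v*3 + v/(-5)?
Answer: -65424/5 ≈ -13085.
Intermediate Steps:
U(v) = 14*v/5 (U(v) = 3*v + v*(-⅕) = 3*v - v/5 = 14*v/5)
k = -58/5 (k = (14/5)*(-2) + 3*(-2) = -28/5 - 6 = -58/5 ≈ -11.600)
(Y(28) + 1090)*k = (38 + 1090)*(-58/5) = 1128*(-58/5) = -65424/5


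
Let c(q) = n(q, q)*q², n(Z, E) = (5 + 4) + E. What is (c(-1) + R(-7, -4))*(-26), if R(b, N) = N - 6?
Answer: 52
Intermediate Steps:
n(Z, E) = 9 + E
R(b, N) = -6 + N
c(q) = q²*(9 + q) (c(q) = (9 + q)*q² = q²*(9 + q))
(c(-1) + R(-7, -4))*(-26) = ((-1)²*(9 - 1) + (-6 - 4))*(-26) = (1*8 - 10)*(-26) = (8 - 10)*(-26) = -2*(-26) = 52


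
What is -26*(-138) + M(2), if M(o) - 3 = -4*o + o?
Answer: 3585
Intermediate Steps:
M(o) = 3 - 3*o (M(o) = 3 + (-4*o + o) = 3 - 3*o)
-26*(-138) + M(2) = -26*(-138) + (3 - 3*2) = 3588 + (3 - 6) = 3588 - 3 = 3585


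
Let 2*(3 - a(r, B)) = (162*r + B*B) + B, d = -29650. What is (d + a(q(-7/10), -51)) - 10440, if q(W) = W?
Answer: -413053/10 ≈ -41305.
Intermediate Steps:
a(r, B) = 3 - 81*r - B/2 - B**2/2 (a(r, B) = 3 - ((162*r + B*B) + B)/2 = 3 - ((162*r + B**2) + B)/2 = 3 - ((B**2 + 162*r) + B)/2 = 3 - (B + B**2 + 162*r)/2 = 3 + (-81*r - B/2 - B**2/2) = 3 - 81*r - B/2 - B**2/2)
(d + a(q(-7/10), -51)) - 10440 = (-29650 + (3 - (-567)/10 - 1/2*(-51) - 1/2*(-51)**2)) - 10440 = (-29650 + (3 - (-567)/10 + 51/2 - 1/2*2601)) - 10440 = (-29650 + (3 - 81*(-7/10) + 51/2 - 2601/2)) - 10440 = (-29650 + (3 + 567/10 + 51/2 - 2601/2)) - 10440 = (-29650 - 12153/10) - 10440 = -308653/10 - 10440 = -413053/10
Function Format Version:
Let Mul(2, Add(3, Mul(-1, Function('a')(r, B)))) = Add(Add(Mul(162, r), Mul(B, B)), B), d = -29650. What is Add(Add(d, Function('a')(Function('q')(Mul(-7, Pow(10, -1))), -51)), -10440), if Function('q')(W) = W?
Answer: Rational(-413053, 10) ≈ -41305.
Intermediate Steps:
Function('a')(r, B) = Add(3, Mul(-81, r), Mul(Rational(-1, 2), B), Mul(Rational(-1, 2), Pow(B, 2))) (Function('a')(r, B) = Add(3, Mul(Rational(-1, 2), Add(Add(Mul(162, r), Mul(B, B)), B))) = Add(3, Mul(Rational(-1, 2), Add(Add(Mul(162, r), Pow(B, 2)), B))) = Add(3, Mul(Rational(-1, 2), Add(Add(Pow(B, 2), Mul(162, r)), B))) = Add(3, Mul(Rational(-1, 2), Add(B, Pow(B, 2), Mul(162, r)))) = Add(3, Add(Mul(-81, r), Mul(Rational(-1, 2), B), Mul(Rational(-1, 2), Pow(B, 2)))) = Add(3, Mul(-81, r), Mul(Rational(-1, 2), B), Mul(Rational(-1, 2), Pow(B, 2))))
Add(Add(d, Function('a')(Function('q')(Mul(-7, Pow(10, -1))), -51)), -10440) = Add(Add(-29650, Add(3, Mul(-81, Mul(-7, Pow(10, -1))), Mul(Rational(-1, 2), -51), Mul(Rational(-1, 2), Pow(-51, 2)))), -10440) = Add(Add(-29650, Add(3, Mul(-81, Mul(-7, Rational(1, 10))), Rational(51, 2), Mul(Rational(-1, 2), 2601))), -10440) = Add(Add(-29650, Add(3, Mul(-81, Rational(-7, 10)), Rational(51, 2), Rational(-2601, 2))), -10440) = Add(Add(-29650, Add(3, Rational(567, 10), Rational(51, 2), Rational(-2601, 2))), -10440) = Add(Add(-29650, Rational(-12153, 10)), -10440) = Add(Rational(-308653, 10), -10440) = Rational(-413053, 10)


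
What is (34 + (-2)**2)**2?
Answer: 1444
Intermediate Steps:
(34 + (-2)**2)**2 = (34 + 4)**2 = 38**2 = 1444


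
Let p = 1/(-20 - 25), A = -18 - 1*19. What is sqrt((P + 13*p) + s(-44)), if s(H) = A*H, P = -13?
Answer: sqrt(363310)/15 ≈ 40.183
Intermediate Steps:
A = -37 (A = -18 - 19 = -37)
p = -1/45 (p = 1/(-45) = -1/45 ≈ -0.022222)
s(H) = -37*H
sqrt((P + 13*p) + s(-44)) = sqrt((-13 + 13*(-1/45)) - 37*(-44)) = sqrt((-13 - 13/45) + 1628) = sqrt(-598/45 + 1628) = sqrt(72662/45) = sqrt(363310)/15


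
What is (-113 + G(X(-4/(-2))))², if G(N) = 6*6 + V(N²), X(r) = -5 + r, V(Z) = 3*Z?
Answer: 2500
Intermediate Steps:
G(N) = 36 + 3*N² (G(N) = 6*6 + 3*N² = 36 + 3*N²)
(-113 + G(X(-4/(-2))))² = (-113 + (36 + 3*(-5 - 4/(-2))²))² = (-113 + (36 + 3*(-5 - 4*(-½))²))² = (-113 + (36 + 3*(-5 + 2)²))² = (-113 + (36 + 3*(-3)²))² = (-113 + (36 + 3*9))² = (-113 + (36 + 27))² = (-113 + 63)² = (-50)² = 2500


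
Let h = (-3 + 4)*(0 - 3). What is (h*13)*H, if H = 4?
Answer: -156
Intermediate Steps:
h = -3 (h = 1*(-3) = -3)
(h*13)*H = -3*13*4 = -39*4 = -156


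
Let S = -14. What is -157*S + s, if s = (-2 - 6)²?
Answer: 2262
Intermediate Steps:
s = 64 (s = (-8)² = 64)
-157*S + s = -157*(-14) + 64 = 2198 + 64 = 2262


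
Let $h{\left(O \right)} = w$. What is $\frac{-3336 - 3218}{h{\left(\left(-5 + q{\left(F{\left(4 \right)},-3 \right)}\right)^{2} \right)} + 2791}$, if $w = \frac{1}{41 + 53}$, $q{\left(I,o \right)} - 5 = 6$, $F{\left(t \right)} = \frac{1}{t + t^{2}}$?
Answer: $- \frac{616076}{262355} \approx -2.3483$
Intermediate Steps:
$q{\left(I,o \right)} = 11$ ($q{\left(I,o \right)} = 5 + 6 = 11$)
$w = \frac{1}{94} \approx 0.010638$
$h{\left(O \right)} = \frac{1}{94}$
$\frac{-3336 - 3218}{h{\left(\left(-5 + q{\left(F{\left(4 \right)},-3 \right)}\right)^{2} \right)} + 2791} = \frac{-3336 - 3218}{\frac{1}{94} + 2791} = - \frac{6554}{\frac{262355}{94}} = \left(-6554\right) \frac{94}{262355} = - \frac{616076}{262355}$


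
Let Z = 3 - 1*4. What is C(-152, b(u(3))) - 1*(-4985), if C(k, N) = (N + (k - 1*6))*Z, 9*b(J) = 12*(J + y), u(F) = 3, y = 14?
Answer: 15361/3 ≈ 5120.3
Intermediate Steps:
b(J) = 56/3 + 4*J/3 (b(J) = (12*(J + 14))/9 = (12*(14 + J))/9 = (168 + 12*J)/9 = 56/3 + 4*J/3)
Z = -1 (Z = 3 - 4 = -1)
C(k, N) = 6 - N - k (C(k, N) = (N + (k - 1*6))*(-1) = (N + (k - 6))*(-1) = (N + (-6 + k))*(-1) = (-6 + N + k)*(-1) = 6 - N - k)
C(-152, b(u(3))) - 1*(-4985) = (6 - (56/3 + (4/3)*3) - 1*(-152)) - 1*(-4985) = (6 - (56/3 + 4) + 152) + 4985 = (6 - 1*68/3 + 152) + 4985 = (6 - 68/3 + 152) + 4985 = 406/3 + 4985 = 15361/3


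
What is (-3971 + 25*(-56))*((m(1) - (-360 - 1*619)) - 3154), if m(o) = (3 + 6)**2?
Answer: 11246874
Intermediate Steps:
m(o) = 81 (m(o) = 9**2 = 81)
(-3971 + 25*(-56))*((m(1) - (-360 - 1*619)) - 3154) = (-3971 + 25*(-56))*((81 - (-360 - 1*619)) - 3154) = (-3971 - 1400)*((81 - (-360 - 619)) - 3154) = -5371*((81 - 1*(-979)) - 3154) = -5371*((81 + 979) - 3154) = -5371*(1060 - 3154) = -5371*(-2094) = 11246874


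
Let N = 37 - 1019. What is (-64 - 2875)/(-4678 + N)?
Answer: 2939/5660 ≈ 0.51926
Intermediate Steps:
N = -982
(-64 - 2875)/(-4678 + N) = (-64 - 2875)/(-4678 - 982) = -2939/(-5660) = -2939*(-1/5660) = 2939/5660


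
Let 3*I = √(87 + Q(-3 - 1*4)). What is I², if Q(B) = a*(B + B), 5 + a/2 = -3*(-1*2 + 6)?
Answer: 563/9 ≈ 62.556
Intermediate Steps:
a = -34 (a = -10 + 2*(-3*(-1*2 + 6)) = -10 + 2*(-3*(-2 + 6)) = -10 + 2*(-3*4) = -10 + 2*(-12) = -10 - 24 = -34)
Q(B) = -68*B (Q(B) = -34*(B + B) = -68*B)
I = √563/3 (I = √(87 - 68*(-3 - 1*4))/3 = √(87 - 68*(-3 - 4))/3 = √(87 - 68*(-7))/3 = √(87 + 476)/3 = √563/3 ≈ 7.9092)
I² = (√563/3)² = 563/9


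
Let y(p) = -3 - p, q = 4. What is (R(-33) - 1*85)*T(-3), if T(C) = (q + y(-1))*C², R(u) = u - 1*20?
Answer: -2484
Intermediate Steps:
R(u) = -20 + u (R(u) = u - 20 = -20 + u)
T(C) = 2*C² (T(C) = (4 + (-3 - 1*(-1)))*C² = (4 + (-3 + 1))*C² = (4 - 2)*C² = 2*C²)
(R(-33) - 1*85)*T(-3) = ((-20 - 33) - 1*85)*(2*(-3)²) = (-53 - 85)*(2*9) = -138*18 = -2484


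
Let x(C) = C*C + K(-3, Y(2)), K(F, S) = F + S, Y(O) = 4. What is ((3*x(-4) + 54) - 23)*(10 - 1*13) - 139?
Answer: -385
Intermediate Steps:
x(C) = 1 + C**2 (x(C) = C*C + (-3 + 4) = C**2 + 1 = 1 + C**2)
((3*x(-4) + 54) - 23)*(10 - 1*13) - 139 = ((3*(1 + (-4)**2) + 54) - 23)*(10 - 1*13) - 139 = ((3*(1 + 16) + 54) - 23)*(10 - 13) - 139 = ((3*17 + 54) - 23)*(-3) - 139 = ((51 + 54) - 23)*(-3) - 139 = (105 - 23)*(-3) - 139 = 82*(-3) - 139 = -246 - 139 = -385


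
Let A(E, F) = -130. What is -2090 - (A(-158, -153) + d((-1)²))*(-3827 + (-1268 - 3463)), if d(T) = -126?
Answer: -2192938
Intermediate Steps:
-2090 - (A(-158, -153) + d((-1)²))*(-3827 + (-1268 - 3463)) = -2090 - (-130 - 126)*(-3827 + (-1268 - 3463)) = -2090 - (-256)*(-3827 - 4731) = -2090 - (-256)*(-8558) = -2090 - 1*2190848 = -2090 - 2190848 = -2192938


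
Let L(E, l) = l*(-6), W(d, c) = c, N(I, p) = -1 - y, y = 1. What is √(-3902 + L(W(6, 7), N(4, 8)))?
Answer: I*√3890 ≈ 62.37*I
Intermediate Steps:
N(I, p) = -2 (N(I, p) = -1 - 1*1 = -1 - 1 = -2)
L(E, l) = -6*l
√(-3902 + L(W(6, 7), N(4, 8))) = √(-3902 - 6*(-2)) = √(-3902 + 12) = √(-3890) = I*√3890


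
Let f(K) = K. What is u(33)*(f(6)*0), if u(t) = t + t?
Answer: 0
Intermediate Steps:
u(t) = 2*t
u(33)*(f(6)*0) = (2*33)*(6*0) = 66*0 = 0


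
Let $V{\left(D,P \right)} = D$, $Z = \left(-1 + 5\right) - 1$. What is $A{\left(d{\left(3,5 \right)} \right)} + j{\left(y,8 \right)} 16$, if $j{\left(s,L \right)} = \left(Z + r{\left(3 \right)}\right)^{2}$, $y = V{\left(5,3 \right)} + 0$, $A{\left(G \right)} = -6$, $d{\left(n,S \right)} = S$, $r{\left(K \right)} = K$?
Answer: $570$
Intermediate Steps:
$Z = 3$ ($Z = 4 - 1 = 3$)
$y = 5$ ($y = 5 + 0 = 5$)
$j{\left(s,L \right)} = 36$ ($j{\left(s,L \right)} = \left(3 + 3\right)^{2} = 6^{2} = 36$)
$A{\left(d{\left(3,5 \right)} \right)} + j{\left(y,8 \right)} 16 = -6 + 36 \cdot 16 = -6 + 576 = 570$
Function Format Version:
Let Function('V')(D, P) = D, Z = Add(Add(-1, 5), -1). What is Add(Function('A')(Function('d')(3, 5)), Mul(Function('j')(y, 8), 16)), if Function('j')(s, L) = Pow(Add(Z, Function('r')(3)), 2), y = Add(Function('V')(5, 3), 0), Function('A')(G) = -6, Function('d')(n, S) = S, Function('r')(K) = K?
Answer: 570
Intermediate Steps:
Z = 3 (Z = Add(4, -1) = 3)
y = 5 (y = Add(5, 0) = 5)
Function('j')(s, L) = 36 (Function('j')(s, L) = Pow(Add(3, 3), 2) = Pow(6, 2) = 36)
Add(Function('A')(Function('d')(3, 5)), Mul(Function('j')(y, 8), 16)) = Add(-6, Mul(36, 16)) = Add(-6, 576) = 570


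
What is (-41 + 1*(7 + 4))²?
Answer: 900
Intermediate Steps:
(-41 + 1*(7 + 4))² = (-41 + 1*11)² = (-41 + 11)² = (-30)² = 900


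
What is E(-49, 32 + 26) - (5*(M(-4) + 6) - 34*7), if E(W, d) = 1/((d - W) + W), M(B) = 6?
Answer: 10325/58 ≈ 178.02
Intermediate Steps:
E(W, d) = 1/d
E(-49, 32 + 26) - (5*(M(-4) + 6) - 34*7) = 1/(32 + 26) - (5*(6 + 6) - 34*7) = 1/58 - (5*12 - 238) = 1/58 - (60 - 238) = 1/58 - 1*(-178) = 1/58 + 178 = 10325/58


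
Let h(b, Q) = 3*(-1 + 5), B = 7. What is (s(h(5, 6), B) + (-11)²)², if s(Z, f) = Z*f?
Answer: 42025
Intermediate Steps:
h(b, Q) = 12 (h(b, Q) = 3*4 = 12)
(s(h(5, 6), B) + (-11)²)² = (12*7 + (-11)²)² = (84 + 121)² = 205² = 42025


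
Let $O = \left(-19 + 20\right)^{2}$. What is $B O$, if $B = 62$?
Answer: $62$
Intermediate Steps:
$O = 1$ ($O = 1^{2} = 1$)
$B O = 62 \cdot 1 = 62$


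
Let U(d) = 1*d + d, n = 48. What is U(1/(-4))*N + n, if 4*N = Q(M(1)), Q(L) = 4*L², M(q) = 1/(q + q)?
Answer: 383/8 ≈ 47.875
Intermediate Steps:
M(q) = 1/(2*q)
N = ¼ (N = (4*((½)/1)²)/4 = (4*((½)*1)²)/4 = (4*(½)²)/4 = (4*(¼))/4 = (¼)*1 = ¼ ≈ 0.25000)
U(d) = 2*d (U(d) = d + d = 2*d)
U(1/(-4))*N + n = (2/(-4))*(¼) + 48 = (2*(-¼))*(¼) + 48 = -½*¼ + 48 = -⅛ + 48 = 383/8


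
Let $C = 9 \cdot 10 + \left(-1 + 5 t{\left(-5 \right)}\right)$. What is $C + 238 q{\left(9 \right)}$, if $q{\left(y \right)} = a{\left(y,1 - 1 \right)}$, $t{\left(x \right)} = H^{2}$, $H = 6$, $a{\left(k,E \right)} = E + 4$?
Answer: $1221$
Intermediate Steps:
$a{\left(k,E \right)} = 4 + E$
$t{\left(x \right)} = 36$ ($t{\left(x \right)} = 6^{2} = 36$)
$q{\left(y \right)} = 4$ ($q{\left(y \right)} = 4 + \left(1 - 1\right) = 4 + 0 = 4$)
$C = 269$ ($C = 9 \cdot 10 + \left(-1 + 5 \cdot 36\right) = 90 + \left(-1 + 180\right) = 90 + 179 = 269$)
$C + 238 q{\left(9 \right)} = 269 + 238 \cdot 4 = 269 + 952 = 1221$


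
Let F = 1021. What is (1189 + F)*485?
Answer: 1071850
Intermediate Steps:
(1189 + F)*485 = (1189 + 1021)*485 = 2210*485 = 1071850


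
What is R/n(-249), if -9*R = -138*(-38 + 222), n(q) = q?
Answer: -8464/747 ≈ -11.331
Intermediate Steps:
R = 8464/3 (R = -(-46)*(-38 + 222)/3 = -(-46)*184/3 = -⅑*(-25392) = 8464/3 ≈ 2821.3)
R/n(-249) = (8464/3)/(-249) = (8464/3)*(-1/249) = -8464/747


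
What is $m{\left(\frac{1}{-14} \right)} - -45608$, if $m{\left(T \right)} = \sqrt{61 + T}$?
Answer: $45608 + \frac{\sqrt{11942}}{14} \approx 45616.0$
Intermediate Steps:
$m{\left(\frac{1}{-14} \right)} - -45608 = \sqrt{61 + \frac{1}{-14}} - -45608 = \sqrt{61 - \frac{1}{14}} + 45608 = \sqrt{\frac{853}{14}} + 45608 = \frac{\sqrt{11942}}{14} + 45608 = 45608 + \frac{\sqrt{11942}}{14}$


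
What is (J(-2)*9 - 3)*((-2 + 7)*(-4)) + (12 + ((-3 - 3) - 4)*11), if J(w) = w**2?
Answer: -758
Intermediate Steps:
(J(-2)*9 - 3)*((-2 + 7)*(-4)) + (12 + ((-3 - 3) - 4)*11) = ((-2)**2*9 - 3)*((-2 + 7)*(-4)) + (12 + ((-3 - 3) - 4)*11) = (4*9 - 3)*(5*(-4)) + (12 + (-6 - 4)*11) = (36 - 3)*(-20) + (12 - 10*11) = 33*(-20) + (12 - 110) = -660 - 98 = -758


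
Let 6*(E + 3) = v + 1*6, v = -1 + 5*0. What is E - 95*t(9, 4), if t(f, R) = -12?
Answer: 6827/6 ≈ 1137.8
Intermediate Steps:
v = -1 (v = -1 + 0 = -1)
E = -13/6 (E = -3 + (-1 + 1*6)/6 = -3 + (-1 + 6)/6 = -3 + (⅙)*5 = -3 + ⅚ = -13/6 ≈ -2.1667)
E - 95*t(9, 4) = -13/6 - 95*(-12) = -13/6 + 1140 = 6827/6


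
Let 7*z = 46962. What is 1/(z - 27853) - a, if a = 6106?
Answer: -903742961/148009 ≈ -6106.0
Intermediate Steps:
z = 46962/7 (z = (1/7)*46962 = 46962/7 ≈ 6708.9)
1/(z - 27853) - a = 1/(46962/7 - 27853) - 1*6106 = 1/(-148009/7) - 6106 = -7/148009 - 6106 = -903742961/148009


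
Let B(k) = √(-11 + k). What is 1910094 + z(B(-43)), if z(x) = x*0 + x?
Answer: 1910094 + 3*I*√6 ≈ 1.9101e+6 + 7.3485*I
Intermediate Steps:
z(x) = x (z(x) = 0 + x = x)
1910094 + z(B(-43)) = 1910094 + √(-11 - 43) = 1910094 + √(-54) = 1910094 + 3*I*√6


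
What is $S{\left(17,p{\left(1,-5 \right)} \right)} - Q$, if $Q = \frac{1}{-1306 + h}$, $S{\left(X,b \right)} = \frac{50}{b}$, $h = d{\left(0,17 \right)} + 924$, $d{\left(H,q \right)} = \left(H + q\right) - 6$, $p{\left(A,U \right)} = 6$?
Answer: $\frac{9278}{1113} \approx 8.336$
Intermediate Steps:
$d{\left(H,q \right)} = -6 + H + q$
$h = 935$ ($h = \left(-6 + 0 + 17\right) + 924 = 11 + 924 = 935$)
$Q = - \frac{1}{371}$ ($Q = \frac{1}{-1306 + 935} = \frac{1}{-371} = - \frac{1}{371} \approx -0.0026954$)
$S{\left(17,p{\left(1,-5 \right)} \right)} - Q = \frac{50}{6} - - \frac{1}{371} = 50 \cdot \frac{1}{6} + \frac{1}{371} = \frac{25}{3} + \frac{1}{371} = \frac{9278}{1113}$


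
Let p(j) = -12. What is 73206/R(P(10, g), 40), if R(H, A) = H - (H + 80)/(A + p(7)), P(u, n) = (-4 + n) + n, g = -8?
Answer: -512442/155 ≈ -3306.1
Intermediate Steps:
P(u, n) = -4 + 2*n
R(H, A) = H - (80 + H)/(-12 + A) (R(H, A) = H - (H + 80)/(A - 12) = H - (80 + H)/(-12 + A))
73206/R(P(10, g), 40) = 73206/(((-80 - 13*(-4 + 2*(-8)) + 40*(-4 + 2*(-8)))/(-12 + 40))) = 73206/(((-80 - 13*(-4 - 16) + 40*(-4 - 16))/28)) = 73206/(((-80 - 13*(-20) + 40*(-20))/28)) = 73206/(((-80 + 260 - 800)/28)) = 73206/(((1/28)*(-620))) = 73206/(-155/7) = 73206*(-7/155) = -512442/155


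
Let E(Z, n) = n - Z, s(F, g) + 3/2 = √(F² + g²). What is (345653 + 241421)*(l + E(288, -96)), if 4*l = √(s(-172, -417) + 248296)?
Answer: -225436416 + 293537*√(993178 + 4*√203473)/4 ≈ -1.5224e+8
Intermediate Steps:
s(F, g) = -3/2 + √(F² + g²)
l = √(496589/2 + √203473)/4 (l = √((-3/2 + √((-172)² + (-417)²)) + 248296)/4 = √((-3/2 + √(29584 + 173889)) + 248296)/4 = √((-3/2 + √203473) + 248296)/4 = √(496589/2 + √203473)/4 ≈ 124.69)
(345653 + 241421)*(l + E(288, -96)) = (345653 + 241421)*(√(993178 + 4*√203473)/8 + (-96 - 1*288)) = 587074*(√(993178 + 4*√203473)/8 + (-96 - 288)) = 587074*(√(993178 + 4*√203473)/8 - 384) = 587074*(-384 + √(993178 + 4*√203473)/8) = -225436416 + 293537*√(993178 + 4*√203473)/4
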